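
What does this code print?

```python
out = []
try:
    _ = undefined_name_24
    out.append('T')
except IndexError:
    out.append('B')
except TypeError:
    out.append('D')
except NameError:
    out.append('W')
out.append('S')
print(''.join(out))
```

Execution trace: 'W' (except NameError) → 'S' (after the try/except). Output: WS

Answer: WS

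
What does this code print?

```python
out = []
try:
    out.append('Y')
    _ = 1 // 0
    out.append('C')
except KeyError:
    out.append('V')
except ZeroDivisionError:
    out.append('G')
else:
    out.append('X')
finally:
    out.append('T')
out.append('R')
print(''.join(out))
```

Execution trace: 'Y' (try body) → 'G' (except ZeroDivisionError) → 'T' (finally) → 'R' (after the try/except). Output: YGTR

Answer: YGTR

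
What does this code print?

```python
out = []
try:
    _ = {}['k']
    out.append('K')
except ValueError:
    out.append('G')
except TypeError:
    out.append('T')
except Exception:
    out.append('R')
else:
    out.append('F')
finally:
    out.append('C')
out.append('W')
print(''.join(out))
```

Execution trace: 'R' (except Exception) → 'C' (finally) → 'W' (after the try/except). Output: RCW

Answer: RCW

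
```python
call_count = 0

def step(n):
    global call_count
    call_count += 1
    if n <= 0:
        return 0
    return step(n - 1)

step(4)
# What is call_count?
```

Linear recursion stepping by 1: 5 calls from n=4 down to ≤0.

Answer: 5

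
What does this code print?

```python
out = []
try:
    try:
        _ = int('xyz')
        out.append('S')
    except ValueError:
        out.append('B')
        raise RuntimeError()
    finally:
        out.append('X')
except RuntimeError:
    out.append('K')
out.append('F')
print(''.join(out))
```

Execution trace: 'B' (inner except ValueError) → 'X' (inner finally) → 'K' (outer except RuntimeError) → 'F' (after the try/except). Output: BXKF

Answer: BXKF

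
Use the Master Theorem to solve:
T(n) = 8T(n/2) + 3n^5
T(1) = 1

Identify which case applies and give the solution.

a=8, b=2, f(n)=3n^5. log_2(8) = 3. Since c=5 > 3 and the regularity condition holds (8(n/2)^5 = (8/2^5)n^5 with 8/2^5 < 1), Case 3 applies: T(n) = Θ(f(n)) = O(n^5).

Answer: O(n^5) - Case 3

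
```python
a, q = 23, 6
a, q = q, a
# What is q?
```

Trace:
`a, q = 23, 6` → a = 23; q = 6
`a, q = q, a` → a = 6; q = 23
So q = 23

Answer: 23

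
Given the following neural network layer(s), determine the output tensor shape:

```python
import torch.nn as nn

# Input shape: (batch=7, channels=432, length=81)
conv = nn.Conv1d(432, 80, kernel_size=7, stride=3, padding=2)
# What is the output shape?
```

Input: (7, 432, 81) -> Output: (7, 80, 27)

Answer: (7, 80, 27)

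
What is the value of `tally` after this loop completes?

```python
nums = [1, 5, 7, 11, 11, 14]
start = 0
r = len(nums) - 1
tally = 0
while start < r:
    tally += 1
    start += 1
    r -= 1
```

Iterations until pointers meet (list length 6)
`tally` takes the values: 0 → 1 → 2 → 3

Answer: 3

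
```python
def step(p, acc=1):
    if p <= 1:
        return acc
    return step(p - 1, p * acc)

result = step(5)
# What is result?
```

Accumulator trace (n, acc): (5, 1) -> (4, 5) -> (3, 20) -> (2, 60) -> (1, 120) -> return 120

Answer: 120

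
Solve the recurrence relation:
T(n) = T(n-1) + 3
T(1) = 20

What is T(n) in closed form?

Unrolling: T(n) = T(1) + 3·(n-1) = 20 + 3(n-1) = 3n + 17.

Answer: T(n) = 3n + 17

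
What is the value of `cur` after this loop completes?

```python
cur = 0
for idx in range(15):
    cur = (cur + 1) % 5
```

Increment mod 5, 15 times = 0
`cur` takes the values: 0 → 1 → 2 → 3 → 4 → 0 → 1 → 2 → 3 → 4 → 0 → 1 → 2 → 3 → 4 → 0

Answer: 0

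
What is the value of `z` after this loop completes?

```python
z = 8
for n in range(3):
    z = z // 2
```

Halve 3 times: 8 // 2^3 = 1
`z` takes the values: 8 → 4 → 2 → 1

Answer: 1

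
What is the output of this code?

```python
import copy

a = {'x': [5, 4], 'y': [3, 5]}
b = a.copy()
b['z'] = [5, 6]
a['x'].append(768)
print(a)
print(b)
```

Key concept: shallow copy of dict with mutable values.
Step by step:
`a = {'x': [5, 4], 'y': [3, 5]}` → a = {'x': [5, 4], 'y': [3, 5]}
`b = a.copy()` → b = {'x': [5, 4], 'y': [3, 5]}
`b['z'] = [5, 6]` → b = {'x': [5, 4], 'y': [3, 5], 'z': [5, 6]}
`a['x'].append(768)` → a = {'x': [5, 4, 768], 'y': [3, 5]}; b = {'x': [5, 4, 768], 'y': [3, 5], 'z': [5, 6]}
`print(a)` → prints {'x': [5, 4, 768], 'y': [3, 5]}
`print(b)` → prints {'x': [5, 4, 768], 'y': [3, 5], 'z': [5, 6]}

Answer:
{'x': [5, 4, 768], 'y': [3, 5]}
{'x': [5, 4, 768], 'y': [3, 5], 'z': [5, 6]}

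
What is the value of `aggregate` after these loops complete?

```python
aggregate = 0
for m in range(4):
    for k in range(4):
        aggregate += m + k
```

Sum of all m+k for m,k in 4x4
`aggregate` takes the values: 0 → 1 → 3 → 6 → 7 → 9 → 12 → 16 → 18 → 21 → 25 → 30 → 33 → 37 → 42 → 48

Answer: 48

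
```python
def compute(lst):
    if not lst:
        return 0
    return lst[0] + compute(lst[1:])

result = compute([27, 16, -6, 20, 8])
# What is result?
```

27 + 16 + (-6) + 20 + 8 + 0 = 65

Answer: 65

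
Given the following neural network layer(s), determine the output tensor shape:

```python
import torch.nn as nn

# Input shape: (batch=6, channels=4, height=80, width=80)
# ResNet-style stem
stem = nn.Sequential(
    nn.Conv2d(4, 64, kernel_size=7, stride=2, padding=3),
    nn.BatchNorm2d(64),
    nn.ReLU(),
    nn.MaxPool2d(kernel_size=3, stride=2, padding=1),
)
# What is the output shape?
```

Input: (6, 4, 80, 80) -> after Conv2d 7x7 stride=2: (6, 64, 40, 40) -> Output: (6, 64, 20, 20)

Answer: (6, 64, 20, 20)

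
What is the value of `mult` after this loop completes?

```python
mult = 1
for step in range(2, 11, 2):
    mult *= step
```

Product of even numbers 2 to 10
`mult` takes the values: 1 → 2 → 8 → 48 → 384 → 3840

Answer: 3840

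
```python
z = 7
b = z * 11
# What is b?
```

Trace:
`z = 7` → z = 7
`b = z * 11` → b = 77
So b = 77

Answer: 77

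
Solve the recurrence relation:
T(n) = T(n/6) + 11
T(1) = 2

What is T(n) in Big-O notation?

Each step divides n by 6 and adds 11. After log_6(n) steps we reach T(1)=2. So T(n) = 11·log_6(n) + 2 = O(log n).

Answer: O(log n)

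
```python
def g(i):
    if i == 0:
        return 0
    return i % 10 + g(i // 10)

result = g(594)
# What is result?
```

Sum of digits of 594: 4 + 9 + 5 = 18

Answer: 18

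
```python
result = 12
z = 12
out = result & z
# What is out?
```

Trace:
`result = 12` → result = 12
`z = 12` → z = 12
`out = result & z` → out = 12
So out = 12

Answer: 12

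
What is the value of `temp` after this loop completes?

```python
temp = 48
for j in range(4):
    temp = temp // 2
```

Halve 4 times: 48 // 2^4 = 3
`temp` takes the values: 48 → 24 → 12 → 6 → 3

Answer: 3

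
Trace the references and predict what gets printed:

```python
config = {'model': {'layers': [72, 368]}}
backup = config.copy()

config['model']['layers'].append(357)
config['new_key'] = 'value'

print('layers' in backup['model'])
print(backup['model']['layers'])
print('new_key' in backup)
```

Key concept: shallow copy gotcha with nested dict.
Step by step:
`config = {'model': {'layers': [72, 368]}}` → config = {'model': {'layers': [72, 368]}}
`backup = config.copy()` → backup = {'model': {'layers': [72, 368]}}
`config['model']['layers'].append(357)` → config = {'model': {'layers': [72, 368, 357]}}; backup = {'model': {'layers': [72, 368, 357]}}
`config['new_key'] = 'value'` → config = {'model': {'layers': [72, 368, 357]}, 'new_key': 'value'}
`print('layers' in backup['model'])` → prints True
`print(backup['model']['layers'])` → prints [72, 368, 357]
`print('new_key' in backup)` → prints False

Answer:
True
[72, 368, 357]
False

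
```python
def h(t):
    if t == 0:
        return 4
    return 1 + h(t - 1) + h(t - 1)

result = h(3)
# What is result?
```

h(t) = 1 + 2·h(t-1), h(0)=4. Closed form: (4+1)·2^3 - 1 = 39.

Answer: 39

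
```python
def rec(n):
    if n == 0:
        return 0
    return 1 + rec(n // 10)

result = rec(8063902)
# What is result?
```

Count of digits of 8063902: 7

Answer: 7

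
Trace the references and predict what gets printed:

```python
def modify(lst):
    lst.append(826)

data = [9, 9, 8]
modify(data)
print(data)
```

Key concept: function modifies passed list.
Step by step:
`data = [9, 9, 8]` → data = [9, 9, 8]
`modify(data)` → data = [9, 9, 8, 826]
`print(data)` → prints [9, 9, 8, 826]

Answer: [9, 9, 8, 826]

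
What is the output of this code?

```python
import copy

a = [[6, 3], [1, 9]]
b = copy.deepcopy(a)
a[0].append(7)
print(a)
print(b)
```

Key concept: deep copy is fully independent.
Step by step:
`a = [[6, 3], [1, 9]]` → a = [[6, 3], [1, 9]]
`b = copy.deepcopy(a)` → b = [[6, 3], [1, 9]]
`a[0].append(7)` → a = [[6, 3, 7], [1, 9]]
`print(a)` → prints [[6, 3, 7], [1, 9]]
`print(b)` → prints [[6, 3], [1, 9]]

Answer:
[[6, 3, 7], [1, 9]]
[[6, 3], [1, 9]]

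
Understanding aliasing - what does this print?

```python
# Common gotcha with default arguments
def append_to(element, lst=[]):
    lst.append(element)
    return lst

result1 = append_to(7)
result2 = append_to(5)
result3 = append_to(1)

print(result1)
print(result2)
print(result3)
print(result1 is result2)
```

Key concept: mutable default argument gotcha.
Step by step:
`result1 = append_to(7)` → result1 = [7]
`result2 = append_to(5)` → result1 = [7, 5] (same object as result2); result2 = [7, 5] (same object as result1)
`result3 = append_to(1)` → result1 = [7, 5, 1] (same object as result2, result3); result2 = [7, 5, 1] (same object as result1, result3); result3 = [7, 5, 1] (same object as result1, result2)
`print(result1)` → prints [7, 5, 1]
`print(result2)` → prints [7, 5, 1]
`print(result3)` → prints [7, 5, 1]
`print(result1 is result2)` → prints True

Answer:
[7, 5, 1]
[7, 5, 1]
[7, 5, 1]
True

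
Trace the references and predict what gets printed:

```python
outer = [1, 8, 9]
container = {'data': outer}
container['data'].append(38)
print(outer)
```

Key concept: dict holds reference to list.
Step by step:
`outer = [1, 8, 9]` → outer = [1, 8, 9]
`container = {'data': outer}` → container = {'data': [1, 8, 9]}
`container['data'].append(38)` → outer = [1, 8, 9, 38]; container = {'data': [1, 8, 9, 38]}
`print(outer)` → prints [1, 8, 9, 38]

Answer: [1, 8, 9, 38]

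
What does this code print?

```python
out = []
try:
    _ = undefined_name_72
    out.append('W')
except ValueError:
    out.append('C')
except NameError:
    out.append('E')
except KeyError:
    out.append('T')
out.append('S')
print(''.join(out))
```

Execution trace: 'E' (except NameError) → 'S' (after the try/except). Output: ES

Answer: ES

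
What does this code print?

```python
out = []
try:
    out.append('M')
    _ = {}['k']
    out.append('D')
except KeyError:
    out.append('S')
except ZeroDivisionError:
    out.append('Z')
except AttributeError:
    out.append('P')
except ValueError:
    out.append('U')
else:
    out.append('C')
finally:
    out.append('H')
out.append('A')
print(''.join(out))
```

Execution trace: 'M' (try body) → 'S' (except KeyError) → 'H' (finally) → 'A' (after the try/except). Output: MSHA

Answer: MSHA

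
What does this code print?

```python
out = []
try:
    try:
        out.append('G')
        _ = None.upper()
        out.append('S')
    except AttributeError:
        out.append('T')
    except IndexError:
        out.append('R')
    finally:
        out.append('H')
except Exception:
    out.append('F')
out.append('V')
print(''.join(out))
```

Execution trace: 'G' (inner try body) → 'T' (inner except AttributeError) → 'H' (inner finally) → 'V' (after the try/except). Output: GTHV

Answer: GTHV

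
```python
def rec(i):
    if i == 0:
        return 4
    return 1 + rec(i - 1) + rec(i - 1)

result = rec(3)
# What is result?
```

rec(i) = 1 + 2·rec(i-1), rec(0)=4. Closed form: (4+1)·2^3 - 1 = 39.

Answer: 39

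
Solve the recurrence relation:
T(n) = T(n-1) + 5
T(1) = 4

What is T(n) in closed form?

Unrolling: T(n) = T(1) + 5·(n-1) = 4 + 5(n-1) = 5n - 1.

Answer: T(n) = 5n - 1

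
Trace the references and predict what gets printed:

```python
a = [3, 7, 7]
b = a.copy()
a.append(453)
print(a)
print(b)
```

Key concept: list.copy() creates independent copy.
Step by step:
`a = [3, 7, 7]` → a = [3, 7, 7]
`b = a.copy()` → b = [3, 7, 7]
`a.append(453)` → a = [3, 7, 7, 453]
`print(a)` → prints [3, 7, 7, 453]
`print(b)` → prints [3, 7, 7]

Answer:
[3, 7, 7, 453]
[3, 7, 7]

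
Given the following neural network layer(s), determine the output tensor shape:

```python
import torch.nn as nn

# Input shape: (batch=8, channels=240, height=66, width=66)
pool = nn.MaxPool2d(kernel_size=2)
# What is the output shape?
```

Input: (8, 240, 66, 66) -> Output: (8, 240, 33, 33)

Answer: (8, 240, 33, 33)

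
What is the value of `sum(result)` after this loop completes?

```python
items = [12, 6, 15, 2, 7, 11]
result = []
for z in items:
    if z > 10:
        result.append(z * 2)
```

Sum of doubled values > 10
`result` takes the values: [] → [24] → [24, 30] → [24, 30, 22]
So `sum(result)` = 76

Answer: 76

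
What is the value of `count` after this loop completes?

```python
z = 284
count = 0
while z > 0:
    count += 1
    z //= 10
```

Count digits by repeated division by 10
`count` takes the values: 0 → 1 → 2 → 3

Answer: 3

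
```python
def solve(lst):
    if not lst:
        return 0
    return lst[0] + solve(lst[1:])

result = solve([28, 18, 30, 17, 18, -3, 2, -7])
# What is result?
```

28 + 18 + 30 + 17 + 18 + (-3) + 2 + (-7) + 0 = 103

Answer: 103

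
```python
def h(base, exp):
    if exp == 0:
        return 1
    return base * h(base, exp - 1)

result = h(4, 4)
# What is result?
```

h(4, 4) = 4 * 4 * 4 * 4 = 256

Answer: 256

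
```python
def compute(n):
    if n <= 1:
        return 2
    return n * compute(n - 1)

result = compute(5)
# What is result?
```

compute(5) = 5 * 4 * 3 * 2 * 2 = 240

Answer: 240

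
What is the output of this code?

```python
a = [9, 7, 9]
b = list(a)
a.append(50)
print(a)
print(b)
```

Key concept: list() constructor creates copy.
Step by step:
`a = [9, 7, 9]` → a = [9, 7, 9]
`b = list(a)` → b = [9, 7, 9]
`a.append(50)` → a = [9, 7, 9, 50]
`print(a)` → prints [9, 7, 9, 50]
`print(b)` → prints [9, 7, 9]

Answer:
[9, 7, 9, 50]
[9, 7, 9]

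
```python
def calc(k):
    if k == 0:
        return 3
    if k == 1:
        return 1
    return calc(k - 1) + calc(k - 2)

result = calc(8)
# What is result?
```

Build up from base cases: calc(0)=3, calc(1)=1, calc(2)=4, calc(3)=5, calc(4)=9, calc(5)=14, calc(6)=23, ..., calc(8)=60

Answer: 60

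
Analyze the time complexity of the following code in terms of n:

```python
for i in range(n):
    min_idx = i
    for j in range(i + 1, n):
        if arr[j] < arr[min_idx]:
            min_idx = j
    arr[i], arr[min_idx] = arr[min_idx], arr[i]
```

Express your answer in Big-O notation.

This is Selection sort. Time complexity: O(n²).

Answer: O(n²)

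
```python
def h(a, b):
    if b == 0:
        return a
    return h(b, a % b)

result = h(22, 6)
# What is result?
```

h(22, 6) -> h(6, 4) -> h(4, 2) -> h(2, 0) -> 2

Answer: 2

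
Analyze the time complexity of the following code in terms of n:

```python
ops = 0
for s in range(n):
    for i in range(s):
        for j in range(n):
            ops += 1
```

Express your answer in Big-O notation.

Each loop level contributes: n × n × n. Multiplying the contributions gives O(n^3).

Answer: O(n^3)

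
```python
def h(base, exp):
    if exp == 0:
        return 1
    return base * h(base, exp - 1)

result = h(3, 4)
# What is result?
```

h(3, 4) = 3 * 3 * 3 * 3 = 81

Answer: 81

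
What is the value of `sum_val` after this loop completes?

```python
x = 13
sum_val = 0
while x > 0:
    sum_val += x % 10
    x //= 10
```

Sum digits of 13
`sum_val` takes the values: 0 → 3 → 4

Answer: 4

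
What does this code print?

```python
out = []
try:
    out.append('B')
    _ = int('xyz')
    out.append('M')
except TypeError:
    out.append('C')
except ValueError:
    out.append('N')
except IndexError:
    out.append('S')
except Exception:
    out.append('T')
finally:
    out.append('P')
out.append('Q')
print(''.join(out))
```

Execution trace: 'B' (try body) → 'N' (except ValueError) → 'P' (finally) → 'Q' (after the try/except). Output: BNPQ

Answer: BNPQ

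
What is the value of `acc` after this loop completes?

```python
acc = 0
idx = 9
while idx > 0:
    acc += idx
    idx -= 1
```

Sum 9 down to 1
`acc` takes the values: 0 → 9 → 17 → 24 → 30 → 35 → 39 → 42 → 44 → 45

Answer: 45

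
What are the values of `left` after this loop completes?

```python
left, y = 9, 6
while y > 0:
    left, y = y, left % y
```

GCD of 9 and 6
`left` takes the values: 9 → 6 → 3

Answer: 3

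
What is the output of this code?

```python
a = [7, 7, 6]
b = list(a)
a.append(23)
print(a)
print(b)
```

Key concept: list() constructor creates copy.
Step by step:
`a = [7, 7, 6]` → a = [7, 7, 6]
`b = list(a)` → b = [7, 7, 6]
`a.append(23)` → a = [7, 7, 6, 23]
`print(a)` → prints [7, 7, 6, 23]
`print(b)` → prints [7, 7, 6]

Answer:
[7, 7, 6, 23]
[7, 7, 6]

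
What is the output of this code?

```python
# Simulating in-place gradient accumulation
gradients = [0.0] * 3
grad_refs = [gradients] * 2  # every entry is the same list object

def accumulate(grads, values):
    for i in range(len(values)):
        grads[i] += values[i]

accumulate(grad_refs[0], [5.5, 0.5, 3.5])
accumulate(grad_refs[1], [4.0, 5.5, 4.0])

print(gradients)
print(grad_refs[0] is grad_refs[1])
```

Key concept: gradient accumulation aliasing.
Step by step:
`gradients = [0.0] * 3` → gradients = [0.0, 0.0, 0.0]
`grad_refs = [gradients] * 2` → grad_refs = [[0.0, 0.0, 0.0], [0.0, 0.0, 0.0]]
`accumulate(grad_refs[0], [5.5, 0.5, 3.5])` → gradients = [5.5, 0.5, 3.5]; grad_refs = [[5.5, 0.5, 3.5], [5.5, 0.5, 3.5]]
`accumulate(grad_refs[1], [4.0, 5.5, 4.0])` → gradients = [9.5, 6.0, 7.5]; grad_refs = [[9.5, 6.0, 7.5], [9.5, 6.0, 7.5]]
`print(gradients)` → prints [9.5, 6.0, 7.5]
`print(grad_refs[0] is grad_refs[1])` → prints True

Answer:
[9.5, 6.0, 7.5]
True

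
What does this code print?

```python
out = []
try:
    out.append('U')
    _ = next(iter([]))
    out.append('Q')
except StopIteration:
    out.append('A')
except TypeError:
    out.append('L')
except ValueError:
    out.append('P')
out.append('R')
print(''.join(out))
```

Execution trace: 'U' (try body) → 'A' (except StopIteration) → 'R' (after the try/except). Output: UAR

Answer: UAR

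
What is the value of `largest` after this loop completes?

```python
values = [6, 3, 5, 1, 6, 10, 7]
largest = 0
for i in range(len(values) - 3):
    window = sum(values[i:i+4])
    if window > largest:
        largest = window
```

Max sum of 4-element window in [6, 3, 5, 1, 6, 10, 7]
`largest` takes the values: 0 → 15 → 22 → 24

Answer: 24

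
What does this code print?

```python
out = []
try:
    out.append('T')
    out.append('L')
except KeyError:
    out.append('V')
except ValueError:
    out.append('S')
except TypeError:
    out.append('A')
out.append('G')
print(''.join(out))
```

Execution trace: 'T' (try body) → 'L' (try body, no exception) → 'G' (after the try/except). Output: TLG

Answer: TLG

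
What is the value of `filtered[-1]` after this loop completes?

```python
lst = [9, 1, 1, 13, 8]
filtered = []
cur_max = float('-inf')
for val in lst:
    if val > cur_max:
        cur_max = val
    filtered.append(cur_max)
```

Running max ends at 13
`filtered` takes the values: [] → [9] → [9, 9] → [9, 9, 9] → [9, 9, 9, 13] → [9, 9, 9, 13, 13]
So `filtered[-1]` = 13

Answer: 13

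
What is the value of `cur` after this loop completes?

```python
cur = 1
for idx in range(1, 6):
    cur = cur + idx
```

Start at 1, add 1 through 5
`cur` takes the values: 1 → 2 → 4 → 7 → 11 → 16

Answer: 16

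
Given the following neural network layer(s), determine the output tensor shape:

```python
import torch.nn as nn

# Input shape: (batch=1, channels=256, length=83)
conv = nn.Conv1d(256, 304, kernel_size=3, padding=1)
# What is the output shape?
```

Input: (1, 256, 83) -> Output: (1, 304, 83)

Answer: (1, 304, 83)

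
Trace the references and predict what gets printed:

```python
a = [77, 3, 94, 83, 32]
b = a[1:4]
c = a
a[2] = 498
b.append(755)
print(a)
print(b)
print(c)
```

Key concept: slice vs alias.
Step by step:
`a = [77, 3, 94, 83, 32]` → a = [77, 3, 94, 83, 32]
`b = a[1:4]` → b = [3, 94, 83]
`c = a` → c = [77, 3, 94, 83, 32] (same object as a)
`a[2] = 498` → a = [77, 3, 498, 83, 32] (same object as c); c = [77, 3, 498, 83, 32] (same object as a)
`b.append(755)` → b = [3, 94, 83, 755]
`print(a)` → prints [77, 3, 498, 83, 32]
`print(b)` → prints [3, 94, 83, 755]
`print(c)` → prints [77, 3, 498, 83, 32]

Answer:
[77, 3, 498, 83, 32]
[3, 94, 83, 755]
[77, 3, 498, 83, 32]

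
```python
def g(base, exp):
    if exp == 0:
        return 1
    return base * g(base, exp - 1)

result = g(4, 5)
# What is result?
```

g(4, 5) = 4 * 4 * 4 * 4 * 4 = 1024

Answer: 1024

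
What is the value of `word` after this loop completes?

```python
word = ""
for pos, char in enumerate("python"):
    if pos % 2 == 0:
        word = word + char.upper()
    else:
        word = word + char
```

Uppercase even positions in 'python'
`word` takes the values: "" → "P" → "Py" → "PyT" → "PyTh" → "PyThO" → "PyThOn"

Answer: "PyThOn"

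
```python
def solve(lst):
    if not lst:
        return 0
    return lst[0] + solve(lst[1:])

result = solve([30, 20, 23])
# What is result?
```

30 + 20 + 23 + 0 = 73

Answer: 73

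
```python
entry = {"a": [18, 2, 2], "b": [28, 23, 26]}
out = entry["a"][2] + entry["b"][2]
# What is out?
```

Trace:
`entry = {"a": [18, 2, 2], "b": [28, 23, 26]}` → entry = {'a': [18, 2, 2], 'b': [28, 23, 26]}
`out = entry["a"][2] + entry["b"][2]` → out = 28
So out = 28

Answer: 28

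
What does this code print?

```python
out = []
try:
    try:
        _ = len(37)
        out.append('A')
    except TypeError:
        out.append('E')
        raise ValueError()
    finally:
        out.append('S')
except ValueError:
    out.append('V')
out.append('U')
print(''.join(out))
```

Execution trace: 'E' (except TypeError) → 'S' (finally) → 'V' (outer except ValueError) → 'U' (after the try/except). Output: ESVU

Answer: ESVU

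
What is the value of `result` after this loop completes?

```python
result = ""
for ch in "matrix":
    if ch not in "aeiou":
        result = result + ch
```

Remove vowels from 'matrix'
`result` takes the values: "" → "m" → "mt" → "mtr" → "mtrx"

Answer: "mtrx"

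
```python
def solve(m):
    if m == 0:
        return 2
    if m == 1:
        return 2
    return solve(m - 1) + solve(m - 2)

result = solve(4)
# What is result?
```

Build up from base cases: solve(0)=2, solve(1)=2, solve(2)=4, solve(3)=6, solve(4)=10

Answer: 10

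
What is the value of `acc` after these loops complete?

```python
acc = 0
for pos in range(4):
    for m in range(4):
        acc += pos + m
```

Sum of all pos+m for pos,m in 4x4
`acc` takes the values: 0 → 1 → 3 → 6 → 7 → 9 → 12 → 16 → 18 → 21 → 25 → 30 → 33 → 37 → 42 → 48

Answer: 48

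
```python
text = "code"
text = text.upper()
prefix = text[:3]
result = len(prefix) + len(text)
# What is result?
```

Trace:
`text = "code"` → text = 'code'
`text = text.upper()` → text = 'CODE'
`prefix = text[:3]` → prefix = 'COD'
`result = len(prefix) + len(text)` → result = 7
So result = 7

Answer: 7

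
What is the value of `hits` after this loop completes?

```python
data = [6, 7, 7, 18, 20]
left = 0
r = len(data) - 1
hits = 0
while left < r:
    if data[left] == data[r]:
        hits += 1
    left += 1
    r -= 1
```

Count matching pairs from ends
`hits` takes the values: 0

Answer: 0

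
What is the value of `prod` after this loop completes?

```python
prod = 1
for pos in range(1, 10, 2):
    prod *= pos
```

Product of 1, 3, 5, ... up to 9
`prod` takes the values: 1 → 3 → 15 → 105 → 945

Answer: 945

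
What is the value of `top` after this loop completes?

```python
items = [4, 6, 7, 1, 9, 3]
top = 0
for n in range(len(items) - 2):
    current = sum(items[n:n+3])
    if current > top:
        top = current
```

Max sum of 3-element window in [4, 6, 7, 1, 9, 3]
`top` takes the values: 0 → 17

Answer: 17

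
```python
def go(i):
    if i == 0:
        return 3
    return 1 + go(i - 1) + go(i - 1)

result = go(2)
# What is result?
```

go(i) = 1 + 2·go(i-1), go(0)=3. Closed form: (3+1)·2^2 - 1 = 15.

Answer: 15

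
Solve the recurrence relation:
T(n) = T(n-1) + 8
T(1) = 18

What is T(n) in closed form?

Unrolling: T(n) = T(1) + 8·(n-1) = 18 + 8(n-1) = 8n + 10.

Answer: T(n) = 8n + 10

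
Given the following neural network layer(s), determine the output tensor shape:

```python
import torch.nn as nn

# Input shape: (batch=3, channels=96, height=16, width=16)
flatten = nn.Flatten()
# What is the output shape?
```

Input: (3, 96, 16, 16) -> Output: (3, 24576)

Answer: (3, 24576)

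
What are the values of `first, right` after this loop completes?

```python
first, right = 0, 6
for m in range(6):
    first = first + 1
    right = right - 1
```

first goes 0→6, right goes 6→0
`first, right` takes the values: (0, 6) → (1, 6) → (1, 5) → (2, 5) → (2, 4) → (3, 4) → (3, 3) → (4, 3) → (4, 2) → (5, 2) → (5, 1) → (6, 1) → (6, 0)

Answer: 6, 0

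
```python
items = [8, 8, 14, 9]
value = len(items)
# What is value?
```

Trace:
`items = [8, 8, 14, 9]` → items = [8, 8, 14, 9]
`value = len(items)` → value = 4
So value = 4

Answer: 4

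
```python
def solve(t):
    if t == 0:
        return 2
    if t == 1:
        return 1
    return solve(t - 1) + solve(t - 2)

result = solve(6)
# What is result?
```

Build up from base cases: solve(0)=2, solve(1)=1, solve(2)=3, solve(3)=4, solve(4)=7, solve(5)=11, solve(6)=18

Answer: 18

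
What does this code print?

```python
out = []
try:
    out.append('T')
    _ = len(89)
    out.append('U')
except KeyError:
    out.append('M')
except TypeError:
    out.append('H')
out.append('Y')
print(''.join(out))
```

Execution trace: 'T' (try body) → 'H' (except TypeError) → 'Y' (after the try/except). Output: THY

Answer: THY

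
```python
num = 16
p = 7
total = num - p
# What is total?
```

Trace:
`num = 16` → num = 16
`p = 7` → p = 7
`total = num - p` → total = 9
So total = 9

Answer: 9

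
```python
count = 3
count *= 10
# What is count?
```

Trace:
`count = 3` → count = 3
`count *= 10` → count = 30
So count = 30

Answer: 30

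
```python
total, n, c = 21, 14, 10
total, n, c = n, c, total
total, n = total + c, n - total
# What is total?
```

Trace:
`total, n, c = 21, 14, 10` → total = 21; n = 14; c = 10
`total, n, c = n, c, total` → total = 14; n = 10; c = 21
`total, n = total + c, n - total` → total = 35; n = -4
So total = 35

Answer: 35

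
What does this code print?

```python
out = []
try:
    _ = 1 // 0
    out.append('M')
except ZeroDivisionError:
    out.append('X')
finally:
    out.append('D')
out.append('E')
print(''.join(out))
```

Execution trace: 'X' (except ZeroDivisionError) → 'D' (finally) → 'E' (after the try/except). Output: XDE

Answer: XDE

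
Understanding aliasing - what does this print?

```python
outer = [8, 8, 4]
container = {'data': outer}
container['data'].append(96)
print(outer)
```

Key concept: dict holds reference to list.
Step by step:
`outer = [8, 8, 4]` → outer = [8, 8, 4]
`container = {'data': outer}` → container = {'data': [8, 8, 4]}
`container['data'].append(96)` → outer = [8, 8, 4, 96]; container = {'data': [8, 8, 4, 96]}
`print(outer)` → prints [8, 8, 4, 96]

Answer: [8, 8, 4, 96]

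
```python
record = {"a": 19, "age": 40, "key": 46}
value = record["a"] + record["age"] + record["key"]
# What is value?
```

Trace:
`record = {"a": 19, "age": 40, "key": 46}` → record = {'a': 19, 'age': 40, 'key': 46}
`value = record["a"] + record["age"] + record["key"]` → value = 105
So value = 105

Answer: 105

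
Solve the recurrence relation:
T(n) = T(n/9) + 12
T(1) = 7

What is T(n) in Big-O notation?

Each step divides n by 9 and adds 12. After log_9(n) steps we reach T(1)=7. So T(n) = 12·log_9(n) + 7 = O(log n).

Answer: O(log n)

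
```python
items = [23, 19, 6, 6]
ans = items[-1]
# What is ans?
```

Trace:
`items = [23, 19, 6, 6]` → items = [23, 19, 6, 6]
`ans = items[-1]` → ans = 6
So ans = 6

Answer: 6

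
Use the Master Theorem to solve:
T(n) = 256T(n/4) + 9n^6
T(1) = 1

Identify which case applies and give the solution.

a=256, b=4, f(n)=9n^6. log_4(256) = 4. Since c=6 > 4 and the regularity condition holds (256(n/4)^6 = (256/4^6)n^6 with 256/4^6 < 1), Case 3 applies: T(n) = Θ(f(n)) = O(n^6).

Answer: O(n^6) - Case 3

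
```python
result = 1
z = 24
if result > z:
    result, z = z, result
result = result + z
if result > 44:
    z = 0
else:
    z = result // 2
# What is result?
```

Trace:
`result = 1` → result = 1
`z = 24` → z = 24
`if result > z: ...` → result > z is False → no variable changes
`result = result + z` → result = 25
`if result > 44: ...` → result > 44 is False, take else branch → z = 12
So result = 25

Answer: 25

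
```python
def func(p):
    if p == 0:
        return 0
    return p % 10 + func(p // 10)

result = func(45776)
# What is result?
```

Sum of digits of 45776: 6 + 7 + 7 + 5 + 4 = 29

Answer: 29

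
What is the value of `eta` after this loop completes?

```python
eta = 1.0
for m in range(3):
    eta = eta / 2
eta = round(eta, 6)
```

Halving LR 3 times: 1 / 2^3
`eta` takes the values: 1.0 → 0.5 → 0.25 → 0.125

Answer: 0.125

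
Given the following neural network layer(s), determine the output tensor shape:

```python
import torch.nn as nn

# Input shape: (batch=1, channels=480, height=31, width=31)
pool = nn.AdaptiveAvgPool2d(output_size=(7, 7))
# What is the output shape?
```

Input: (1, 480, 31, 31) -> Output: (1, 480, 7, 7)

Answer: (1, 480, 7, 7)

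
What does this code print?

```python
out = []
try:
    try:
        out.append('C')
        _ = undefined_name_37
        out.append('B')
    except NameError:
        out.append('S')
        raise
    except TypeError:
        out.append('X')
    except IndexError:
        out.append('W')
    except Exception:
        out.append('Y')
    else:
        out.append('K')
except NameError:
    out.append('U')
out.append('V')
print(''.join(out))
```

Execution trace: 'C' (inner try body) → 'S' (inner except NameError) → 'U' (outer except NameError) → 'V' (after the try/except). Output: CSUV

Answer: CSUV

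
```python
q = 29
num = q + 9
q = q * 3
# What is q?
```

Trace:
`q = 29` → q = 29
`num = q + 9` → num = 38
`q = q * 3` → q = 87
So q = 87

Answer: 87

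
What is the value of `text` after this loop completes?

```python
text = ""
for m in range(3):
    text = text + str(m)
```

Concatenate digits 0 to 2
`text` takes the values: "" → "0" → "01" → "012"

Answer: "012"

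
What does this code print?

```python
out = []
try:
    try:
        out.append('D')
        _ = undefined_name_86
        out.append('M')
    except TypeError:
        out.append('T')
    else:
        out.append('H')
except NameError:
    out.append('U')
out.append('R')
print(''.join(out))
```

Execution trace: 'D' (try body) → 'U' (outer except NameError) → 'R' (after the try/except). Output: DUR

Answer: DUR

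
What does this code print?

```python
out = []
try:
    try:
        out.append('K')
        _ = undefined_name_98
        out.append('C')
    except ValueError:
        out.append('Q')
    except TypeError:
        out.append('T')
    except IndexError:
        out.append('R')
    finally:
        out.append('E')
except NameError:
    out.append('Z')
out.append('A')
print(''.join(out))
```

Execution trace: 'K' (try body) → 'E' (finally) → 'Z' (outer except NameError) → 'A' (after the try/except). Output: KEZA

Answer: KEZA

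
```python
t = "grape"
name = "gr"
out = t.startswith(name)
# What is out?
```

Trace:
`t = "grape"` → t = 'grape'
`name = "gr"` → name = 'gr'
`out = t.startswith(name)` → out = True
So out = True

Answer: True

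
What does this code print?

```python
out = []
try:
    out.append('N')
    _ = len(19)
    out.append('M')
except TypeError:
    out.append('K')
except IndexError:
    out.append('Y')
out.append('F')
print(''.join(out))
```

Execution trace: 'N' (try body) → 'K' (except TypeError) → 'F' (after the try/except). Output: NKF

Answer: NKF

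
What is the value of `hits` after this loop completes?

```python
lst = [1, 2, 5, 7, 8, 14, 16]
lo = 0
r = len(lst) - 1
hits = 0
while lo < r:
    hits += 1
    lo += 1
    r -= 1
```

Iterations until pointers meet (list length 7)
`hits` takes the values: 0 → 1 → 2 → 3

Answer: 3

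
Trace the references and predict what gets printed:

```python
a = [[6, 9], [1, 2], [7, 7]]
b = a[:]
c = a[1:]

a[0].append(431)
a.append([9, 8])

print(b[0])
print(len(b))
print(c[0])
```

Key concept: slice with nested mutation.
Step by step:
`a = [[6, 9], [1, 2], [7, 7]]` → a = [[6, 9], [1, 2], [7, 7]]
`b = a[:]` → b = [[6, 9], [1, 2], [7, 7]]
`c = a[1:]` → c = [[1, 2], [7, 7]]
`a[0].append(431)` → a = [[6, 9, 431], [1, 2], [7, 7]]; b = [[6, 9, 431], [1, 2], [7, 7]]
`a.append([9, 8])` → a = [[6, 9, 431], [1, 2], [7, 7], [9, 8]]
`print(b[0])` → prints [6, 9, 431]
`print(len(b))` → prints 3
`print(c[0])` → prints [1, 2]

Answer:
[6, 9, 431]
3
[1, 2]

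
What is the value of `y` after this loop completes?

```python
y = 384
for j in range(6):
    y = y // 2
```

Halve 6 times: 384 // 2^6 = 6
`y` takes the values: 384 → 192 → 96 → 48 → 24 → 12 → 6

Answer: 6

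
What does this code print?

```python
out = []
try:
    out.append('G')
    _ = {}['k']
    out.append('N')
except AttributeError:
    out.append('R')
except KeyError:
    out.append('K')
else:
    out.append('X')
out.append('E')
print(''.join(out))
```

Execution trace: 'G' (try body) → 'K' (except KeyError) → 'E' (after the try/except). Output: GKE

Answer: GKE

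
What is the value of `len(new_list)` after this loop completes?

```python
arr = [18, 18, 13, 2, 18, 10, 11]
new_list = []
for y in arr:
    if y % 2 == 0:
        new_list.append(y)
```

Count even numbers in [18, 18, 13, 2, 18, 10, 11]
`new_list` takes the values: [] → [18] → [18, 18] → [18, 18, 2] → [18, 18, 2, 18] → [18, 18, 2, 18, 10]
So `len(new_list)` = 5

Answer: 5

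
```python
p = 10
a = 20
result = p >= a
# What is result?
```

Trace:
`p = 10` → p = 10
`a = 20` → a = 20
`result = p >= a` → result = False
So result = False

Answer: False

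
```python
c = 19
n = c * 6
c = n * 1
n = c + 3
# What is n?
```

Trace:
`c = 19` → c = 19
`n = c * 6` → n = 114
`c = n * 1` → c = 114
`n = c + 3` → n = 117
So n = 117

Answer: 117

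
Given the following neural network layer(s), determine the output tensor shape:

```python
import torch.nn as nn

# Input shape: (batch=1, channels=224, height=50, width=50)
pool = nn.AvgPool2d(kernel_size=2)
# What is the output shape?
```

Input: (1, 224, 50, 50) -> Output: (1, 224, 25, 25)

Answer: (1, 224, 25, 25)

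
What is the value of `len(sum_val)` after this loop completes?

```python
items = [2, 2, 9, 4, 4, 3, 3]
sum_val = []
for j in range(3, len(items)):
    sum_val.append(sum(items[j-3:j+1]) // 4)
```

Number of 4-element averages
`sum_val` takes the values: [] → [4] → [4, 4] → [4, 4, 5] → [4, 4, 5, 3]
So `len(sum_val)` = 4

Answer: 4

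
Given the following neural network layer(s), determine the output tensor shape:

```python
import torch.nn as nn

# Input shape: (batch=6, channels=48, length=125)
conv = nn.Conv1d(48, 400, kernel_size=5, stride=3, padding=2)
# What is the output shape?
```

Input: (6, 48, 125) -> Output: (6, 400, 42)

Answer: (6, 400, 42)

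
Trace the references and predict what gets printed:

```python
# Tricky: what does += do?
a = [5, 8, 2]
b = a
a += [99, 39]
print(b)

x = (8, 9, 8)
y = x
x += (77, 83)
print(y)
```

Key concept: += behavior differs for mutable vs immutable.
Step by step:
`a = [5, 8, 2]` → a = [5, 8, 2]
`b = a` → b = [5, 8, 2] (same object as a)
`a += [99, 39]` → a = [5, 8, 2, 99, 39] (same object as b); b = [5, 8, 2, 99, 39] (same object as a)
`print(b)` → prints [5, 8, 2, 99, 39]
`x = (8, 9, 8)` → x = (8, 9, 8)
`y = x` → y = (8, 9, 8)
`x += (77, 83)` → x = (8, 9, 8, 77, 83)
`print(y)` → prints (8, 9, 8)

Answer:
[5, 8, 2, 99, 39]
(8, 9, 8)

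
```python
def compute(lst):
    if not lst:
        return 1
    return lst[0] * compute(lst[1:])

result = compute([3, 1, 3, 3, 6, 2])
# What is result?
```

Product over [3, 1, 3, 3, 6, 2] = 3 * 1 * 3 * 3 * 6 * 2 = 324

Answer: 324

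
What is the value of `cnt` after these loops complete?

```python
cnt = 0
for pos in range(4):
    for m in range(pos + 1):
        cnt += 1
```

Triangle: 1 + 2 + ... + 4
`cnt` takes the values: 0 → 1 → 2 → 3 → 4 → 5 → 6 → 7 → 8 → 9 → 10

Answer: 10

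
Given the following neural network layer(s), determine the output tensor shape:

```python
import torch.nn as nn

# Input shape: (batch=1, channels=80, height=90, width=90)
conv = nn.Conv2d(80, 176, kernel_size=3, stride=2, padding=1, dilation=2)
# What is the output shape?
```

Input: (1, 80, 90, 90) -> Output: (1, 176, 44, 44)

Answer: (1, 176, 44, 44)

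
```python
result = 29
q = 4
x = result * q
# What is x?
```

Trace:
`result = 29` → result = 29
`q = 4` → q = 4
`x = result * q` → x = 116
So x = 116

Answer: 116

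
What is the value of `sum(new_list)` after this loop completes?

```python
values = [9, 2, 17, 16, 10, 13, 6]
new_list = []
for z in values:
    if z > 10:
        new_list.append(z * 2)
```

Sum of doubled values > 10
`new_list` takes the values: [] → [34] → [34, 32] → [34, 32, 26]
So `sum(new_list)` = 92

Answer: 92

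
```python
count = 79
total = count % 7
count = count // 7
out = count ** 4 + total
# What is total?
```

Trace:
`count = 79` → count = 79
`total = count % 7` → total = 2
`count = count // 7` → count = 11
`out = count ** 4 + total` → out = 14643
So total = 2

Answer: 2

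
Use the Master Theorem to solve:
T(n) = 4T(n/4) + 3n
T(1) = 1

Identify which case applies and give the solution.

a=4, b=4, f(n)=3n. log_4(4) = 1. Since c=1 = 1, Case 2 applies: T(n) = Θ(n^log_b(a) · log n) = O(n log n).

Answer: O(n log n) - Case 2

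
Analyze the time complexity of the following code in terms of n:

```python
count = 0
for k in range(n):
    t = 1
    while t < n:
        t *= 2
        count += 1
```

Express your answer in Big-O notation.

Each loop level contributes: n × log n. Multiplying the contributions gives O(n log n).

Answer: O(n log n)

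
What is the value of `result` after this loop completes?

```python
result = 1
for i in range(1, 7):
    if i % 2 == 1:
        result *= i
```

Product of odd numbers 1 to 6
`result` takes the values: 1 → 3 → 15

Answer: 15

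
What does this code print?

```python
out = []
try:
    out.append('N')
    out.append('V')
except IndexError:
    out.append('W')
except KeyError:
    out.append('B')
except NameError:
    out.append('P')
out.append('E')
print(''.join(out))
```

Execution trace: 'N' (try body) → 'V' (try body, no exception) → 'E' (after the try/except). Output: NVE

Answer: NVE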